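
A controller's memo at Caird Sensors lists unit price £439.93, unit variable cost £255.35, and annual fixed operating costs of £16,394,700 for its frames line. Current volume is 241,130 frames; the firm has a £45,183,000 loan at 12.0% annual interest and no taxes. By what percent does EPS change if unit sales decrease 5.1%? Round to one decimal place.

-10.0%

Total contribution margin = 241,130 × £184.58 = £44,507,775.40.
Operating income = contribution − fixed costs = £44,507,775.40 − £16,394,700 = £28,113,075.40.
After interest of £5,421,960.00, pre-tax earnings = £22,691,115.40.
DCL = total CM / (EBIT − I) = £44,507,775.40 / £22,691,115.40 = 1.9615.
%ΔEPS = DCL × %ΔSales = 1.9615 × -5.1% = -10.0%.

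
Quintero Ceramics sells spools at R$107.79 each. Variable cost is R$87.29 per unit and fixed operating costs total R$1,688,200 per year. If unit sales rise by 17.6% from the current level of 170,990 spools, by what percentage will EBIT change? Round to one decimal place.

+34.0%

Contribution at this volume is 170,990 × R$20.50 = R$3,505,295.00.
Subtracting fixed costs: EBIT = R$3,505,295.00 − R$1,688,200 = R$1,817,095.00.
Degree of operating leverage = R$3,505,295.00 / R$1,817,095.00 = 1.9291.
Operating income changes by 1.9291 × +17.6% = +34.0%.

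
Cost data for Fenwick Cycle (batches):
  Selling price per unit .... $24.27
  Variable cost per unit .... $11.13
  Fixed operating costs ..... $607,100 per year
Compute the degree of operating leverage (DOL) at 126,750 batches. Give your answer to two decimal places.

1.57

At 126,750 units, contribution = 126,750 × $13.14 = $1,665,495.00.
Subtracting fixed costs: EBIT = $1,665,495.00 − $607,100 = $1,058,395.00.
DOL = contribution ÷ EBIT = $1,665,495.00 ÷ $1,058,395.00 = 1.5736.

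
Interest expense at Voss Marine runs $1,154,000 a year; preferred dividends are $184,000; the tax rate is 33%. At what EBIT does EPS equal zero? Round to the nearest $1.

Preferred dividends are paid after tax, so their pre-tax equivalent is $184,000 ÷ (1 − 0.33) = $274,626.87.
EPS = 0 when EBIT covers interest plus the pre-tax preferred burden: $1,154,000 + $274,626.87 = $1,428,626.87.

$1,428,627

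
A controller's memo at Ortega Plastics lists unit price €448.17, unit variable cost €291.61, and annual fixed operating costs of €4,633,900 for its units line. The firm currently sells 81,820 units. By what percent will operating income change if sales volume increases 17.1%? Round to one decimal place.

+26.8%

Contribution at this volume is 81,820 × €156.56 = €12,809,739.20.
Subtracting fixed costs: EBIT = €12,809,739.20 − €4,633,900 = €8,175,839.20.
DOL = contribution ÷ EBIT = €12,809,739.20 ÷ €8,175,839.20 = 1.5668.
%ΔEBIT = DOL × %ΔSales = 1.5668 × +17.1% = +26.8%.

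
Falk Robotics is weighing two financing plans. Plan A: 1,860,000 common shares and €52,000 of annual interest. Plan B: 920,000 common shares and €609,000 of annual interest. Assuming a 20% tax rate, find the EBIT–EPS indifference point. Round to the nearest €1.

At indifference, (EBIT − 52,000)(1 − t)/1,860,000 = (EBIT − 609,000)(1 − t)/920,000.
The (1 − t) factor cancels: (EBIT − 52,000) × 920,000 = (EBIT − 609,000) × 1,860,000.
Solving, EBIT = (609,000·1,860,000 − 52,000·920,000) / (1,860,000 − 920,000) = 1,084,900,000,000 / 940,000 = 1,154,148.94.

€1,154,149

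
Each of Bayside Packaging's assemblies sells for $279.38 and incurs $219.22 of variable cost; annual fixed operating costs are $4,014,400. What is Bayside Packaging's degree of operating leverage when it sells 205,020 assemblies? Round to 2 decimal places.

1.48

Total contribution margin = 205,020 × $60.16 = $12,334,003.20.
EBIT = $12,334,003.20 − $4,014,400 = $8,319,603.20.
Degree of operating leverage = $12,334,003.20 / $8,319,603.20 = 1.4825.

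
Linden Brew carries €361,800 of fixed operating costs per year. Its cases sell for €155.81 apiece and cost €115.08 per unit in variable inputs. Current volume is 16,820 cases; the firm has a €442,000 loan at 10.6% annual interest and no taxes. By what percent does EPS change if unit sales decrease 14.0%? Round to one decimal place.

-34.7%

Contribution at this volume is 16,820 × €40.73 = €685,078.60.
EBIT = €685,078.60 − €361,800 = €323,278.60.
After interest of €46,852.00, pre-tax earnings = €276,426.60.
DCL = total CM / (EBIT − I) = €685,078.60 / €276,426.60 = 2.4783.
%ΔEPS = DCL × %ΔSales = 2.4783 × -14.0% = -34.7%.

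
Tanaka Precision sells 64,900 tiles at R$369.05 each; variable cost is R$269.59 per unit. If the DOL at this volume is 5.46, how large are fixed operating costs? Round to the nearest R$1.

Contribution at this volume is 64,900 × R$99.46 = R$6,454,954.00.
Since DOL = CM ÷ EBIT, EBIT = R$6,454,954.00 ÷ 5.46 = R$1,182,226.01.
And FC = contribution − EBIT = R$6,454,954.00 − R$1,182,226.01 = R$5,272,728.

R$5,272,728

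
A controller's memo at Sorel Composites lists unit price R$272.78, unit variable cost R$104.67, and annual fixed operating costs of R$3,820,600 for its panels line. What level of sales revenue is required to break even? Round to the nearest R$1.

CM per unit = R$272.78 − R$104.67 = R$168.11; CM ratio = R$168.11 / R$272.78 = 0.6163.
Break-even sales = FC ÷ CM ratio = R$3,820,600 × R$272.78 / R$168.11 = R$6,199,413.

R$6,199,413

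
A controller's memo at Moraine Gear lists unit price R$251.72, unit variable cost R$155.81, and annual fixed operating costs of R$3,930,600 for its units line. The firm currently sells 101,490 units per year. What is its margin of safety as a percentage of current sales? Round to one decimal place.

Contribution margin per unit = R$251.72 − R$155.81 = R$95.91. Break-even units = R$3,930,600 ÷ R$95.91 = 40,982.17; break-even revenue = 40,982.17 × R$251.72 = R$10,316,032.03.
Actual sales revenue = 101,490 × R$251.72 = R$25,547,062.80.
Margin of safety = (R$25,547,062.80 − R$10,316,032.03) ÷ R$25,547,062.80 = 59.6%.

59.6%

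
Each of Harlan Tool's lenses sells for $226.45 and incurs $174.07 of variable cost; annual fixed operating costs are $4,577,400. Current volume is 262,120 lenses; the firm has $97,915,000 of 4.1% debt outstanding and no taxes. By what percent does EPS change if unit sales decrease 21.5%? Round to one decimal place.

-57.5%

At 262,120 units, contribution = 262,120 × $52.38 = $13,729,845.60.
EBIT = $13,729,845.60 − $4,577,400 = $9,152,445.60.
Interest = $4,014,515.00, so EBIT − I = $5,137,930.60.
Degree of combined leverage = contribution ÷ (EBIT − I) = $13,729,845.60 ÷ $5,137,930.60 = 2.6723.
%ΔEPS = DCL × %ΔSales = 2.6723 × -21.5% = -57.5%.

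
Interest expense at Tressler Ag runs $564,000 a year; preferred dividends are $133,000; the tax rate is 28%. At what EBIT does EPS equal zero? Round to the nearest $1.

$748,722

Grossing the preferred dividend up to pre-tax terms: $133,000 / (1 − 0.28) = $184,722.22.
Financial break-even EBIT = interest + D_p ÷ (1 − t) = $564,000 + $184,722.22 = $748,722.22.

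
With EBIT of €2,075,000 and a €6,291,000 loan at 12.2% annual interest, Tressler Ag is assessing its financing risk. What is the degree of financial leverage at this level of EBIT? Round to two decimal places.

Annual interest charges come to €767,502.00.
Degree of financial leverage = EBIT / (EBIT − interest) = €2,075,000 / €1,307,498.00 = 1.5870.

1.59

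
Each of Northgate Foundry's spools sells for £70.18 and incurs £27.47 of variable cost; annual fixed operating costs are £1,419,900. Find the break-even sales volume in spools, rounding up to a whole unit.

33,246 spools

Each unit contributes £70.18 − £27.47 = £42.71.
Break-even Q = £1,419,900 / £42.71 = 33,245.14 → 33,246 spools.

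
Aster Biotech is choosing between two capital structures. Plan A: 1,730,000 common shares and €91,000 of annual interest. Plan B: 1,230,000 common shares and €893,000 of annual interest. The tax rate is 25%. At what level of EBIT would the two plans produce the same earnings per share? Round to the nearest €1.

€2,865,920

At indifference, (EBIT − 91,000)(1 − t)/1,730,000 = (EBIT − 893,000)(1 − t)/1,230,000.
Cancelling (1 − t) and cross-multiplying: 1,230,000·(EBIT − 91,000) = 1,730,000·(EBIT − 893,000).
EBIT × (1,730,000 − 1,230,000) = 893,000 × 1,730,000 − 91,000 × 1,230,000 = 1,432,960,000,000, so EBIT = 1,432,960,000,000 ÷ 500,000 = 2,865,920.00.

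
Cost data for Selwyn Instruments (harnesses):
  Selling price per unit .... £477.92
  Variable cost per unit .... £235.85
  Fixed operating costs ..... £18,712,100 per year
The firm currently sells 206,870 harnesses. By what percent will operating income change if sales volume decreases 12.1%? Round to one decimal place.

Total contribution margin = 206,870 × £242.07 = £50,077,020.90.
Operating income = contribution − fixed costs = £50,077,020.90 − £18,712,100 = £31,364,920.90.
Degree of operating leverage = £50,077,020.90 / £31,364,920.90 = 1.5966.
Operating income changes by 1.5966 × -12.1% = -19.3%.

-19.3%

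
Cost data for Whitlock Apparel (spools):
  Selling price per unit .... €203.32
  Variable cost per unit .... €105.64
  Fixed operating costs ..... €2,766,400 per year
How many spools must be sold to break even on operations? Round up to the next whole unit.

Contribution margin per unit = €203.32 − €105.64 = €97.68.
Units to break even: €2,766,400 ÷ €97.68 = 28,321.05, rounded up to 28,322.

28,322 spools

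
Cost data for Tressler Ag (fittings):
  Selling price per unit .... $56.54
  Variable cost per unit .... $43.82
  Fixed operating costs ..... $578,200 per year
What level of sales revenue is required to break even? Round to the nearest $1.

$2,570,081

CM per unit = $56.54 − $43.82 = $12.72; CM ratio = $12.72 / $56.54 = 0.2250.
Break-even sales = FC ÷ CM ratio = $578,200 × $56.54 / $12.72 = $2,570,081.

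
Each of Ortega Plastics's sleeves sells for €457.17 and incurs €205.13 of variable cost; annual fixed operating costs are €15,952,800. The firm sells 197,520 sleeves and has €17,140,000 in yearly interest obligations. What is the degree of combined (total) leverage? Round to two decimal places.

2.98

Contribution at this volume is 197,520 × €252.04 = €49,782,940.80.
EBIT = €49,782,940.80 − €15,952,800 = €33,830,140.80. Interest = €17,140,000.00.
DOL = €49,782,940.80 ÷ €33,830,140.80 = 1.4716; DFL = €33,830,140.80 ÷ €16,690,140.80 = 2.0270.
Combined leverage = 1.4716 × 2.0270 = 2.9829.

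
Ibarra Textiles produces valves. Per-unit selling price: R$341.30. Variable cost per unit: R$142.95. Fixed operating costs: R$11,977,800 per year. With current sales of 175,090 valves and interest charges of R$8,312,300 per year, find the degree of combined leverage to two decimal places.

2.41

At 175,090 units, contribution = 175,090 × R$198.35 = R$34,729,101.50.
Operating income = contribution − fixed costs = R$34,729,101.50 − R$11,977,800 = R$22,751,301.50. Interest = R$8,312,300.00.
DOL = R$34,729,101.50 ÷ R$22,751,301.50 = 1.5265; DFL = R$22,751,301.50 ÷ R$14,439,001.50 = 1.5757.
Combined leverage = 1.5265 × 1.5757 = 2.4053.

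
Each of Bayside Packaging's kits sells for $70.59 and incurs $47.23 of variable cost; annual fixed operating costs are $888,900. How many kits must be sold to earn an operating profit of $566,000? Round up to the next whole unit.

Each unit contributes $70.59 − $47.23 = $23.36.
Need Q such that Q × $23.36 − $888,900 = $566,000, i.e. Q = $1,454,900 / $23.36 = 62,281.68 → 62,282.

62,282 kits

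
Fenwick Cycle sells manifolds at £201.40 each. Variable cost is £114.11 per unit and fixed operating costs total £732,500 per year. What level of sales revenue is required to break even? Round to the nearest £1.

Contribution margin per unit = £201.40 − £114.11 = £87.29, a CM ratio of £87.29 ÷ £201.40 = 0.4334.
Break-even revenue = fixed costs × price ÷ CM = £732,500 × £201.40 ÷ £87.29 = £1,690,062.

£1,690,062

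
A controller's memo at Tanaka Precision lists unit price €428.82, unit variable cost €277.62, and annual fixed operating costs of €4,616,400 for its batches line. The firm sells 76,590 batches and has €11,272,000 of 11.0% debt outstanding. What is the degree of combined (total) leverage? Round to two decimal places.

2.02

Total contribution margin = 76,590 × €151.20 = €11,580,408.00.
Operating income = contribution − fixed costs = €11,580,408.00 − €4,616,400 = €6,964,008.00. Interest = €1,239,920.00, so EBIT − I = €5,724,088.00.
DCL = contribution ÷ (EBIT − I) = €11,580,408.00 ÷ €5,724,088.00 = 2.0231.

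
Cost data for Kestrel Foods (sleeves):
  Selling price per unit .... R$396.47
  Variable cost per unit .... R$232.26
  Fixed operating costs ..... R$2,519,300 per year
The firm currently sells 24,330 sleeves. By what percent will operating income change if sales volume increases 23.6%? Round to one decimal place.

Total contribution margin = 24,330 × R$164.21 = R$3,995,229.30.
EBIT = R$3,995,229.30 − R$2,519,300 = R$1,475,929.30.
Degree of operating leverage = R$3,995,229.30 / R$1,475,929.30 = 2.7069.
So EBIT moves 2.7069 × (+23.6%) = +63.9%.

+63.9%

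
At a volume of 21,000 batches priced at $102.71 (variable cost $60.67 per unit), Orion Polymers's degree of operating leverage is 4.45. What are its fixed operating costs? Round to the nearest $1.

At 21,000 units, contribution = 21,000 × $42.04 = $882,840.00.
Since DOL = CM ÷ EBIT, EBIT = $882,840.00 ÷ 4.45 = $198,391.01.
And FC = contribution − EBIT = $882,840.00 − $198,391.01 = $684,449.

$684,449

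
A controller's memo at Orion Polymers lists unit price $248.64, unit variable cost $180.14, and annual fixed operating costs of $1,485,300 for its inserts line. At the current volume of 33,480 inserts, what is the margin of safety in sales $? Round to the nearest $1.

$2,933,153

Unit CM = price − variable cost = $248.64 − $180.14 = $68.50. Break-even units = $1,485,300 ÷ $68.50 = 21,683.21; break-even revenue = 21,683.21 × $248.64 = $5,391,313.75.
Actual sales revenue = 33,480 × $248.64 = $8,324,467.20.
Margin of safety = $8,324,467.20 − $5,391,313.75 = $2,933,153.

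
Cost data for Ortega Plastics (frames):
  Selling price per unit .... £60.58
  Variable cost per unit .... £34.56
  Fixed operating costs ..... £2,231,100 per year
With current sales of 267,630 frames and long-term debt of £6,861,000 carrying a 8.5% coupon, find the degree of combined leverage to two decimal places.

Total contribution margin = 267,630 × £26.02 = £6,963,732.60.
EBIT = £6,963,732.60 − £2,231,100 = £4,732,632.60. Interest = £583,185.00.
DOL = £6,963,732.60 ÷ £4,732,632.60 = 1.4714; DFL = £4,732,632.60 ÷ £4,149,447.60 = 1.1405.
DCL = DOL × DFL = 1.4714 × 1.1405 = 1.6781.

1.68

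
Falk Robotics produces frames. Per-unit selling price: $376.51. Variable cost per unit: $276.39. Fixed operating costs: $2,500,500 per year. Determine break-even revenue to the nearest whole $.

$9,403,349

CM per unit = $376.51 − $276.39 = $100.12; CM ratio = $100.12 / $376.51 = 0.2659.
Break-even revenue = fixed costs × price ÷ CM = $2,500,500 × $376.51 ÷ $100.12 = $9,403,349.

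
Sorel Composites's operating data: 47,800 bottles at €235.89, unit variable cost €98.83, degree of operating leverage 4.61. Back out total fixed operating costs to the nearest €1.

At 47,800 units, contribution = 47,800 × €137.06 = €6,551,468.00.
Since DOL = CM ÷ EBIT, EBIT = €6,551,468.00 ÷ 4.61 = €1,421,142.73.
And FC = contribution − EBIT = €6,551,468.00 − €1,421,142.73 = €5,130,325.

€5,130,325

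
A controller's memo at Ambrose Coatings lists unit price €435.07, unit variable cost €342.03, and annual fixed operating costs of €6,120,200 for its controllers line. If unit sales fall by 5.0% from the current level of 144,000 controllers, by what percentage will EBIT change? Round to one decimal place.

-9.2%

At 144,000 units, contribution = 144,000 × €93.04 = €13,397,760.00.
EBIT = €13,397,760.00 − €6,120,200 = €7,277,560.00.
DOL = contribution ÷ EBIT = €13,397,760.00 ÷ €7,277,560.00 = 1.8410.
%ΔEBIT = DOL × %ΔSales = 1.8410 × -5.0% = -9.2%.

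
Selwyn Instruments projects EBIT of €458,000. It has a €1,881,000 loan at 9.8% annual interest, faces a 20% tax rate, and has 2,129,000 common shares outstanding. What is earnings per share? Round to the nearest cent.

Pre-tax income = €458,000 − €184,338.00 = €273,662.00.
After tax at 20%: net income = €273,662.00 × 0.80 = €218,929.60.
EPS = €218,929.60 ÷ 2,129,000 = €0.10.

€0.10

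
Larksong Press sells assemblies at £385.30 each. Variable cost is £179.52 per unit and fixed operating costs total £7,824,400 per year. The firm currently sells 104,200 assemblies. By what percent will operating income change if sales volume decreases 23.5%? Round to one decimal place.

-37.0%

Total contribution margin = 104,200 × £205.78 = £21,442,276.00.
Operating income = contribution − fixed costs = £21,442,276.00 − £7,824,400 = £13,617,876.00.
DOL = contribution ÷ EBIT = £21,442,276.00 ÷ £13,617,876.00 = 1.5746.
So EBIT moves 1.5746 × (-23.5%) = -37.0%.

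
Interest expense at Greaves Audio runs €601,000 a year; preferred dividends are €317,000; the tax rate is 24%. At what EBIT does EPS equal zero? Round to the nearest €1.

€1,018,105

Preferred dividends are paid after tax, so their pre-tax equivalent is €317,000 ÷ (1 − 0.24) = €417,105.26.
Financial break-even EBIT = interest + D_p ÷ (1 − t) = €601,000 + €417,105.26 = €1,018,105.26.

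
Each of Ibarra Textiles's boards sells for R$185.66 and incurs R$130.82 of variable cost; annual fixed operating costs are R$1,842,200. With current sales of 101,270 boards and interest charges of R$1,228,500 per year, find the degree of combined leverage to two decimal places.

2.24

Total contribution margin = 101,270 × R$54.84 = R$5,553,646.80.
Operating income = contribution − fixed costs = R$5,553,646.80 − R$1,842,200 = R$3,711,446.80. Interest = R$1,228,500.00.
DOL = R$5,553,646.80 ÷ R$3,711,446.80 = 1.4964; DFL = R$3,711,446.80 ÷ R$2,482,946.80 = 1.4948.
DCL = DOL × DFL = 1.4964 × 1.4948 = 2.2368.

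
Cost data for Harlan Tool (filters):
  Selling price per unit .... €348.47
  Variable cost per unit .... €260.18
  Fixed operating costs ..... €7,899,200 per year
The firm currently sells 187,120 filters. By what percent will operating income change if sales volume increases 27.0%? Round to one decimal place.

At 187,120 units, contribution = 187,120 × €88.29 = €16,520,824.80.
Operating income = contribution − fixed costs = €16,520,824.80 − €7,899,200 = €8,621,624.80.
Degree of operating leverage = €16,520,824.80 / €8,621,624.80 = 1.9162.
Operating income changes by 1.9162 × +27.0% = +51.7%.

+51.7%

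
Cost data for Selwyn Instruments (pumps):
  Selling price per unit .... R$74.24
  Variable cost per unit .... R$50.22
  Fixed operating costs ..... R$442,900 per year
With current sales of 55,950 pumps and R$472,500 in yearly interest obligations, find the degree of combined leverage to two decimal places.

3.14

At 55,950 units, contribution = 55,950 × R$24.02 = R$1,343,919.00.
Operating income = contribution − fixed costs = R$1,343,919.00 − R$442,900 = R$901,019.00. Interest = R$472,500.00.
DOL = R$1,343,919.00 ÷ R$901,019.00 = 1.4916; DFL = R$901,019.00 ÷ R$428,519.00 = 2.1026.
Combined leverage = 1.4916 × 2.1026 = 3.1362.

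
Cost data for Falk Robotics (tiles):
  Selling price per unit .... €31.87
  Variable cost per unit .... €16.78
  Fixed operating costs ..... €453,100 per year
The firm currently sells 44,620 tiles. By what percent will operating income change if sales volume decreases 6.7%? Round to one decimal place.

Contribution at this volume is 44,620 × €15.09 = €673,315.80.
Subtracting fixed costs: EBIT = €673,315.80 − €453,100 = €220,215.80.
Degree of operating leverage = €673,315.80 / €220,215.80 = 3.0575.
So EBIT moves 3.0575 × (-6.7%) = -20.5%.

-20.5%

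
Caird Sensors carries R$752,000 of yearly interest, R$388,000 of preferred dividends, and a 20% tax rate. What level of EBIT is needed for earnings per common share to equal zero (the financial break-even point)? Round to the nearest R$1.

Grossing the preferred dividend up to pre-tax terms: R$388,000 / (1 − 0.20) = R$485,000.00.
EPS = 0 when EBIT covers interest plus the pre-tax preferred burden: R$752,000 + R$485,000.00 = R$1,237,000.00.

R$1,237,000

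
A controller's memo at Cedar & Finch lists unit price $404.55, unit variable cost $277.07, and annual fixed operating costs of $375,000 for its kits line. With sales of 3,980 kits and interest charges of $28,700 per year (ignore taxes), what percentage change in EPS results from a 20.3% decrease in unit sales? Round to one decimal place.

Contribution at this volume is 3,980 × $127.48 = $507,370.40.
Operating income = contribution − fixed costs = $507,370.40 − $375,000 = $132,370.40.
After interest of $28,700.00, pre-tax earnings = $103,670.40.
DCL = total CM / (EBIT − I) = $507,370.40 / $103,670.40 = 4.8941.
EPS therefore changes by 4.8941 × (-20.3%) = -99.3%.

-99.3%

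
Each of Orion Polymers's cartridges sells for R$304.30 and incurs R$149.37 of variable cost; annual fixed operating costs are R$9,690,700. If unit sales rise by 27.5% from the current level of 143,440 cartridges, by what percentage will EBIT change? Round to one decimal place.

+48.8%

Total contribution margin = 143,440 × R$154.93 = R$22,223,159.20.
Subtracting fixed costs: EBIT = R$22,223,159.20 − R$9,690,700 = R$12,532,459.20.
DOL = contribution ÷ EBIT = R$22,223,159.20 ÷ R$12,532,459.20 = 1.7732.
So EBIT moves 1.7732 × (+27.5%) = +48.8%.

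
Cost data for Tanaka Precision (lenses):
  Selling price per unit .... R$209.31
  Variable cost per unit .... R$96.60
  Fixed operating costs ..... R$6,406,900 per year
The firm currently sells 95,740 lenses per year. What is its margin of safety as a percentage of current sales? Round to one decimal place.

Contribution margin per unit = R$209.31 − R$96.60 = R$112.71. Break-even units = R$6,406,900 ÷ R$112.71 = 56,844.11; break-even revenue = 56,844.11 × R$209.31 = R$11,898,041.34.
Current sales = 95,740 × R$209.31 = R$20,039,339.40.
Margin of safety = (R$20,039,339.40 − R$11,898,041.34) ÷ R$20,039,339.40 = 40.6%.

40.6%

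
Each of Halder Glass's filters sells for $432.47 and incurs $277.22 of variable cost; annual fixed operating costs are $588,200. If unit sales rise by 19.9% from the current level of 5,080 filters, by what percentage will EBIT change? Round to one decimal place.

+78.3%

At 5,080 units, contribution = 5,080 × $155.25 = $788,670.00.
EBIT = $788,670.00 − $588,200 = $200,470.00.
DOL = contribution ÷ EBIT = $788,670.00 ÷ $200,470.00 = 3.9341.
So EBIT moves 3.9341 × (+19.9%) = +78.3%.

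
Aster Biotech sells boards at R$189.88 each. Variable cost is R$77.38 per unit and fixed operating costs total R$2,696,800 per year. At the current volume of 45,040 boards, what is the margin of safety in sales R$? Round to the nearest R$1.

R$4,000,476

Unit CM = price − variable cost = R$189.88 − R$77.38 = R$112.50. Break-even units = R$2,696,800 ÷ R$112.50 = 23,971.56; break-even revenue = 23,971.56 × R$189.88 = R$4,551,718.97.
Current sales = 45,040 × R$189.88 = R$8,552,195.20.
Margin of safety = R$8,552,195.20 − R$4,551,718.97 = R$4,000,476.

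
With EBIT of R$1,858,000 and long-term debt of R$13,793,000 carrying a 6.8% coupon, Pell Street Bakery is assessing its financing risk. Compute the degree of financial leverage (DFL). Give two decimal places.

2.02

Annual interest charges come to R$937,924.00.
DFL = EBIT ÷ (EBIT − I) = R$1,858,000 ÷ (R$1,858,000 − R$937,924.00) = R$1,858,000 ÷ R$920,076.00 = 2.0194.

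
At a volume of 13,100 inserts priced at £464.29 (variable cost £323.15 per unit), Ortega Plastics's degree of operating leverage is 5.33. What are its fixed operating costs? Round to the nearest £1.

Total contribution margin = 13,100 × £141.14 = £1,848,934.00.
DOL = contribution / EBIT, so EBIT = £1,848,934.00 / 5.33 = £346,891.93.
And FC = contribution − EBIT = £1,848,934.00 − £346,891.93 = £1,502,042.

£1,502,042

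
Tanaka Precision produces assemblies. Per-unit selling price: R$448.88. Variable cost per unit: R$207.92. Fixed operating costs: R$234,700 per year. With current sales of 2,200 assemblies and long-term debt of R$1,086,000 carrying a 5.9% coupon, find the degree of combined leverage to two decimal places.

At 2,200 units, contribution = 2,200 × R$240.96 = R$530,112.00.
Subtracting fixed costs: EBIT = R$530,112.00 − R$234,700 = R$295,412.00. Interest = R$64,074.00.
DOL = R$530,112.00 ÷ R$295,412.00 = 1.7945; DFL = R$295,412.00 ÷ R$231,338.00 = 1.2770.
Combined leverage = 1.7945 × 1.2770 = 2.2916.

2.29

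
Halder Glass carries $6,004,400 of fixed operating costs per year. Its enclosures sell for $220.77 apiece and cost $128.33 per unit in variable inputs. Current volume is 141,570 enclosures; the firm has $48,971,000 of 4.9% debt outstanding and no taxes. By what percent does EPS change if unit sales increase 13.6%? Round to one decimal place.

Total contribution margin = 141,570 × $92.44 = $13,086,730.80.
EBIT = $13,086,730.80 − $6,004,400 = $7,082,330.80.
After interest of $2,399,579.00, pre-tax earnings = $4,682,751.80.
DCL = total CM / (EBIT − I) = $13,086,730.80 / $4,682,751.80 = 2.7947.
EPS therefore changes by 2.7947 × (+13.6%) = +38.0%.

+38.0%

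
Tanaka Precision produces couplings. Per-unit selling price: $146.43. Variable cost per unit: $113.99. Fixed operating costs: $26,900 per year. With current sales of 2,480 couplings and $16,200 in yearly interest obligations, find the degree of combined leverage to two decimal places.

Total contribution margin = 2,480 × $32.44 = $80,451.20.
Operating income = contribution − fixed costs = $80,451.20 − $26,900 = $53,551.20. Interest = $16,200.00.
DOL = $80,451.20 ÷ $53,551.20 = 1.5023; DFL = $53,551.20 ÷ $37,351.20 = 1.4337.
Combined leverage = 1.5023 × 1.4337 = 2.1538.

2.15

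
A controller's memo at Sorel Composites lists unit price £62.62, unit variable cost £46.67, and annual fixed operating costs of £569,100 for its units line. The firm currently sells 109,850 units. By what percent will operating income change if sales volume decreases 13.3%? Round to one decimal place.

-19.7%

Contribution at this volume is 109,850 × £15.95 = £1,752,107.50.
Operating income = contribution − fixed costs = £1,752,107.50 − £569,100 = £1,183,007.50.
So DOL = total CM / EBIT = £1,752,107.50 / £1,183,007.50 = 1.4811.
Operating income changes by 1.4811 × -13.3% = -19.7%.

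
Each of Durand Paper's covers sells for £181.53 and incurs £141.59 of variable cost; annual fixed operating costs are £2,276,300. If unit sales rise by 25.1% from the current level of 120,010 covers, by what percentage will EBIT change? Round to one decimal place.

+47.8%

Contribution at this volume is 120,010 × £39.94 = £4,793,199.40.
Operating income = contribution − fixed costs = £4,793,199.40 − £2,276,300 = £2,516,899.40.
Degree of operating leverage = £4,793,199.40 / £2,516,899.40 = 1.9044.
Operating income changes by 1.9044 × +25.1% = +47.8%.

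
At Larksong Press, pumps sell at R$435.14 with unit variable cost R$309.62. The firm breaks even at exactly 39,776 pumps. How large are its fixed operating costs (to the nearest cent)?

Contribution margin per unit = R$435.14 − R$309.62 = R$125.52.
Since BE = FC / CM, FC = 39,776 × R$125.52 = R$4,992,683.52.

R$4,992,683.52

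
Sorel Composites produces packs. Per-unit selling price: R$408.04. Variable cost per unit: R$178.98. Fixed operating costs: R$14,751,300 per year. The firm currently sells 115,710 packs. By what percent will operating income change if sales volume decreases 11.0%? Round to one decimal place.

-24.8%

Contribution at this volume is 115,710 × R$229.06 = R$26,504,532.60.
Subtracting fixed costs: EBIT = R$26,504,532.60 − R$14,751,300 = R$11,753,232.60.
So DOL = total CM / EBIT = R$26,504,532.60 / R$11,753,232.60 = 2.2551.
So EBIT moves 2.2551 × (-11.0%) = -24.8%.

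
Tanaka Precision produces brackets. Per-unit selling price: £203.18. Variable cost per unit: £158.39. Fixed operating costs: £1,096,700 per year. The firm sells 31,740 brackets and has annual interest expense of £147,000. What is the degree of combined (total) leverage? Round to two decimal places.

Total contribution margin = 31,740 × £44.79 = £1,421,634.60.
EBIT = £1,421,634.60 − £1,096,700 = £324,934.60. Interest = £147,000.00, so EBIT − I = £177,934.60.
DCL = contribution ÷ (EBIT − I) = £1,421,634.60 ÷ £177,934.60 = 7.9896.

7.99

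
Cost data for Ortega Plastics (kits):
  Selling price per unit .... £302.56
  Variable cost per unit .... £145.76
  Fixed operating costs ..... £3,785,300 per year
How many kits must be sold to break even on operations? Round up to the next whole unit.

Each unit contributes £302.56 − £145.76 = £156.80.
Break-even Q = £3,785,300 / £156.80 = 24,140.94 → 24,141 kits.

24,141 kits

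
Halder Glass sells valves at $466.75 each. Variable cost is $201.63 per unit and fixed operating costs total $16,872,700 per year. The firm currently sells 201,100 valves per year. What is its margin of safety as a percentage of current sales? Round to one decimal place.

Each unit contributes $466.75 − $201.63 = $265.12. Break-even units = $16,872,700 ÷ $265.12 = 63,641.75; break-even revenue = 63,641.75 × $466.75 = $29,704,785.47.
Current sales = 201,100 × $466.75 = $93,863,425.00.
Margin of safety = ($93,863,425.00 − $29,704,785.47) ÷ $93,863,425.00 = 68.4%.

68.4%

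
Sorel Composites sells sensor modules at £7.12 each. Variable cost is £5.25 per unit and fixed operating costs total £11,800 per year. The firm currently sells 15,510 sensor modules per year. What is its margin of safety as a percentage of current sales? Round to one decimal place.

59.3%

Unit CM = price − variable cost = £7.12 − £5.25 = £1.87. Break-even units = £11,800 ÷ £1.87 = 6,310.16; break-even revenue = 6,310.16 × £7.12 = £44,928.34.
Current sales = 15,510 × £7.12 = £110,431.20.
Margin of safety = (£110,431.20 − £44,928.34) ÷ £110,431.20 = 59.3%.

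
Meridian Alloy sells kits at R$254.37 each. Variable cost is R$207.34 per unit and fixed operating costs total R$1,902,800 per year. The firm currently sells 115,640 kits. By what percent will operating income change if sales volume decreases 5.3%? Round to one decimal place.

Total contribution margin = 115,640 × R$47.03 = R$5,438,549.20.
Operating income = contribution − fixed costs = R$5,438,549.20 − R$1,902,800 = R$3,535,749.20.
So DOL = total CM / EBIT = R$5,438,549.20 / R$3,535,749.20 = 1.5382.
So EBIT moves 1.5382 × (-5.3%) = -8.2%.

-8.2%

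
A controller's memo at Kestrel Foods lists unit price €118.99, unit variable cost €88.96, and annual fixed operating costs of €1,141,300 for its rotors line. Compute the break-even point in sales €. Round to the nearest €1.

€4,522,254

CM per unit = €118.99 − €88.96 = €30.03; CM ratio = €30.03 / €118.99 = 0.2524.
Break-even sales = FC ÷ CM ratio = €1,141,300 × €118.99 / €30.03 = €4,522,254.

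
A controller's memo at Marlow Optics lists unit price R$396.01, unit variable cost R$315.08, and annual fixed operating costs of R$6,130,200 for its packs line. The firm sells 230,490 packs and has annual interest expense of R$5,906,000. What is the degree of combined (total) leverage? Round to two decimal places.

2.82

At 230,490 units, contribution = 230,490 × R$80.93 = R$18,653,555.70.
Operating income = contribution − fixed costs = R$18,653,555.70 − R$6,130,200 = R$12,523,355.70. Interest = R$5,906,000.00.
DOL = R$18,653,555.70 ÷ R$12,523,355.70 = 1.4895; DFL = R$12,523,355.70 ÷ R$6,617,355.70 = 1.8925.
Combined leverage = 1.4895 × 1.8925 = 2.8189.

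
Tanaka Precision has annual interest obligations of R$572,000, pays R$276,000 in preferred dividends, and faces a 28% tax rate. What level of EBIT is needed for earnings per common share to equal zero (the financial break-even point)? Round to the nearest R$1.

Preferred dividends are paid after tax, so their pre-tax equivalent is R$276,000 ÷ (1 − 0.28) = R$383,333.33.
EPS = 0 when EBIT covers interest plus the pre-tax preferred burden: R$572,000 + R$383,333.33 = R$955,333.33.

R$955,333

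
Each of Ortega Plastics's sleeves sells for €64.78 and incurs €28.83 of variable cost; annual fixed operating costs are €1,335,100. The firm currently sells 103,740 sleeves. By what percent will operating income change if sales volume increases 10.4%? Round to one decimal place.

At 103,740 units, contribution = 103,740 × €35.95 = €3,729,453.00.
Subtracting fixed costs: EBIT = €3,729,453.00 − €1,335,100 = €2,394,353.00.
DOL = contribution ÷ EBIT = €3,729,453.00 ÷ €2,394,353.00 = 1.5576.
Operating income changes by 1.5576 × +10.4% = +16.2%.

+16.2%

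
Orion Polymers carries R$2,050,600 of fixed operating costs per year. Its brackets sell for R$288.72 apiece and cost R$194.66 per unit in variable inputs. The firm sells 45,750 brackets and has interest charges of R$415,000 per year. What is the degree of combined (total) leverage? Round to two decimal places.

2.34

Total contribution margin = 45,750 × R$94.06 = R$4,303,245.00.
Subtracting fixed costs: EBIT = R$4,303,245.00 − R$2,050,600 = R$2,252,645.00. Interest = R$415,000.00.
DOL = R$4,303,245.00 ÷ R$2,252,645.00 = 1.9103; DFL = R$2,252,645.00 ÷ R$1,837,645.00 = 1.2258.
DCL = DOL × DFL = 1.9103 × 1.2258 = 2.3416.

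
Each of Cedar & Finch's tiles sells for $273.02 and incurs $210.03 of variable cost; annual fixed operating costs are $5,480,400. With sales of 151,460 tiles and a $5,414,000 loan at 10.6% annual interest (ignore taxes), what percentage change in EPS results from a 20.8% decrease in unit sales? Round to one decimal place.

Total contribution margin = 151,460 × $62.99 = $9,540,465.40.
EBIT = $9,540,465.40 − $5,480,400 = $4,060,065.40.
Interest = $573,884.00, so EBIT − I = $3,486,181.40.
DCL = total CM / (EBIT − I) = $9,540,465.40 / $3,486,181.40 = 2.7367.
EPS therefore changes by 2.7367 × (-20.8%) = -56.9%.

-56.9%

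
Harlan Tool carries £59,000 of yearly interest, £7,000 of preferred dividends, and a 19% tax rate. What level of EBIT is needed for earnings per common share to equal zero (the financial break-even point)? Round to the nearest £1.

Grossing the preferred dividend up to pre-tax terms: £7,000 / (1 − 0.19) = £8,641.98.
EPS = 0 when EBIT covers interest plus the pre-tax preferred burden: £59,000 + £8,641.98 = £67,641.98.

£67,642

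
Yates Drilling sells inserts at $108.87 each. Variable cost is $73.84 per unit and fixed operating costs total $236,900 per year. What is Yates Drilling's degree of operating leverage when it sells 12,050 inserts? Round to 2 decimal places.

At 12,050 units, contribution = 12,050 × $35.03 = $422,111.50.
Subtracting fixed costs: EBIT = $422,111.50 − $236,900 = $185,211.50.
Degree of operating leverage = $422,111.50 / $185,211.50 = 2.2791.

2.28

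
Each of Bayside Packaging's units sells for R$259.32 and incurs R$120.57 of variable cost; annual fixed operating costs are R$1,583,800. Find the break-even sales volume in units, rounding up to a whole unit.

Unit CM = price − variable cost = R$259.32 − R$120.57 = R$138.75.
Break-even Q = R$1,583,800 / R$138.75 = 11,414.77 → 11,415 units.

11,415 units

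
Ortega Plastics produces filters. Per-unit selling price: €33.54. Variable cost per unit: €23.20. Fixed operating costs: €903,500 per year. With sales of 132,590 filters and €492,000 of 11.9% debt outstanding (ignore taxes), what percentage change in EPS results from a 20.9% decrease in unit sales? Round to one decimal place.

-70.1%

At 132,590 units, contribution = 132,590 × €10.34 = €1,370,980.60.
Subtracting fixed costs: EBIT = €1,370,980.60 − €903,500 = €467,480.60.
After interest of €58,548.00, pre-tax earnings = €408,932.60.
Degree of combined leverage = contribution ÷ (EBIT − I) = €1,370,980.60 ÷ €408,932.60 = 3.3526.
EPS therefore changes by 3.3526 × (-20.9%) = -70.1%.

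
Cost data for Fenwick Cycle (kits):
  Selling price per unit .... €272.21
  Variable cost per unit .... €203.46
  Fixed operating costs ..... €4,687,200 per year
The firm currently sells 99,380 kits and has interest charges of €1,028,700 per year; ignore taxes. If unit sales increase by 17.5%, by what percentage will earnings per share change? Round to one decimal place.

At 99,380 units, contribution = 99,380 × €68.75 = €6,832,375.00.
Operating income = contribution − fixed costs = €6,832,375.00 − €4,687,200 = €2,145,175.00.
After interest of €1,028,700.00, pre-tax earnings = €1,116,475.00.
DCL = total CM / (EBIT − I) = €6,832,375.00 / €1,116,475.00 = 6.1196.
EPS therefore changes by 6.1196 × (+17.5%) = +107.1%.

+107.1%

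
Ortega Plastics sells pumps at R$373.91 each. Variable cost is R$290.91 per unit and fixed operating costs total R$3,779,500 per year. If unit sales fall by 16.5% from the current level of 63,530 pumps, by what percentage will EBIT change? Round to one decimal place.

-58.3%

Total contribution margin = 63,530 × R$83.00 = R$5,272,990.00.
Operating income = contribution − fixed costs = R$5,272,990.00 − R$3,779,500 = R$1,493,490.00.
Degree of operating leverage = R$5,272,990.00 / R$1,493,490.00 = 3.5306.
%ΔEBIT = DOL × %ΔSales = 3.5306 × -16.5% = -58.3%.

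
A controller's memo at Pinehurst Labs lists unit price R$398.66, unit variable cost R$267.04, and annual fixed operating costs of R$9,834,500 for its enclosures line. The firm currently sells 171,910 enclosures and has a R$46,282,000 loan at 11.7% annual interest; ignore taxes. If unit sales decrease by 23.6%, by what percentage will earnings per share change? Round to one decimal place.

-72.4%

Total contribution margin = 171,910 × R$131.62 = R$22,626,794.20.
Operating income = contribution − fixed costs = R$22,626,794.20 − R$9,834,500 = R$12,792,294.20.
Interest = R$5,414,994.00, so EBIT − I = R$7,377,300.20.
DCL = total CM / (EBIT − I) = R$22,626,794.20 / R$7,377,300.20 = 3.0671.
EPS therefore changes by 3.0671 × (-23.6%) = -72.4%.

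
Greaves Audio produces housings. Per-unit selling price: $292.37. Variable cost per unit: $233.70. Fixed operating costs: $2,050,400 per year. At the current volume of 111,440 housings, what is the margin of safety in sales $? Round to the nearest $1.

$22,363,962

Each unit contributes $292.37 − $233.70 = $58.67. Break-even units = $2,050,400 ÷ $58.67 = 34,948.01; break-even revenue = 34,948.01 × $292.37 = $10,217,750.95.
Actual sales revenue = 111,440 × $292.37 = $32,581,712.80.
Margin of safety = $32,581,712.80 − $10,217,750.95 = $22,363,962.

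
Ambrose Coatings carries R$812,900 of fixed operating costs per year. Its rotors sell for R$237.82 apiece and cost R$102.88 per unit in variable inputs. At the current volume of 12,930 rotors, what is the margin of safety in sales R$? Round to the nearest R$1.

R$1,642,347

Each unit contributes R$237.82 − R$102.88 = R$134.94. Break-even units = R$812,900 ÷ R$134.94 = 6,024.16; break-even revenue = 6,024.16 × R$237.82 = R$1,432,665.47.
Current sales = 12,930 × R$237.82 = R$3,075,012.60.
Margin of safety = R$3,075,012.60 − R$1,432,665.47 = R$1,642,347.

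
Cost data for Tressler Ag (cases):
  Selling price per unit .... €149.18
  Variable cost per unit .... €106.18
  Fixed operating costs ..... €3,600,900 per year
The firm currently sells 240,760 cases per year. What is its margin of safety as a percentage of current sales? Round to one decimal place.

Contribution margin per unit = €149.18 − €106.18 = €43.00. Break-even units = €3,600,900 ÷ €43.00 = 83,741.86; break-even revenue = 83,741.86 × €149.18 = €12,492,610.74.
Actual sales revenue = 240,760 × €149.18 = €35,916,576.80.
Margin of safety = (€35,916,576.80 − €12,492,610.74) ÷ €35,916,576.80 = 65.2%.

65.2%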